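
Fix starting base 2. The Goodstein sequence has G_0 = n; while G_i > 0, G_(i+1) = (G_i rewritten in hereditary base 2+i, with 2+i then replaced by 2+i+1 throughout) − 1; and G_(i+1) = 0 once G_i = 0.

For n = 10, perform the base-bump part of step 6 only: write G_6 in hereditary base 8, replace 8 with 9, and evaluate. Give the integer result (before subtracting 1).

base 2: 10 = 2^(2 + 1) + 2; at 3: 3^(3 + 1) + 3 = 84; next = 83
base 3: 83 = 3^(3 + 1) + 2; at 4: 4^(4 + 1) + 2 = 1026; next = 1025
base 4: 1025 = 4^(4 + 1) + 1; at 5: 5^(5 + 1) + 1 = 15626; next = 15625
base 5: 15625 = 5^(5 + 1); at 6: 6^(6 + 1) = 279936; next = 279935
base 6: 279935 = 5·6^6 + 5·6^5 + 5·6^4 + 5·6^3 + 5·6^2 + 5·6 + 5; at 7: 5·7^7 + 5·7^5 + 5·7^4 + 5·7^3 + 5·7^2 + 5·7 + 5 = 4215755; next = 4215754
base 7: 4215754 = 5·7^7 + 5·7^5 + 5·7^4 + 5·7^3 + 5·7^2 + 5·7 + 4; at 8: 5·8^8 + 5·8^5 + 5·8^4 + 5·8^3 + 5·8^2 + 5·8 + 4 = 84073324; next = 84073323
base 8: 84073323 = 5·8^8 + 5·8^5 + 5·8^4 + 5·8^3 + 5·8^2 + 5·8 + 3; at 9: 5·9^9 + 5·9^5 + 5·9^4 + 5·9^3 + 5·9^2 + 5·9 + 3 = 1937434593; next = 1937434592

1937434593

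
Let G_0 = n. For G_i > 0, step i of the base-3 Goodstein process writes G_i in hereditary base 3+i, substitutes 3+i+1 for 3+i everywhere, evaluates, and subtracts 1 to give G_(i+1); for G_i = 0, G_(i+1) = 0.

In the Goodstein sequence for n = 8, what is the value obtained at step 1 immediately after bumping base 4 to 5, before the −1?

(0) 8|_3 = 2·3 + 2 ↦ 2·4 + 2|_4 = 10 ⇒ 9
(1) 9|_4 = 2·4 + 1 ↦ 2·5 + 1|_5 = 11 ⇒ 10

11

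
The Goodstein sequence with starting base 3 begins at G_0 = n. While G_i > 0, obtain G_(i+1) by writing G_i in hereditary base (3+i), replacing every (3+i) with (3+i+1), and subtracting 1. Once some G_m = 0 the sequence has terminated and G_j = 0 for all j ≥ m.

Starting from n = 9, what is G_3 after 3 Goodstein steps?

9 —HB3→ 3^2 —bump→ 4^2 = 16 —(−1)→ 15
15 —HB4→ 3·4 + 3 —bump→ 3·5 + 3 = 18 —(−1)→ 17
17 —HB5→ 3·5 + 2 —bump→ 3·6 + 2 = 20 —(−1)→ 19
19 —HB6→ 3·6 + 1 —bump→ 3·7 + 1 = 22 —(−1)→ 21

19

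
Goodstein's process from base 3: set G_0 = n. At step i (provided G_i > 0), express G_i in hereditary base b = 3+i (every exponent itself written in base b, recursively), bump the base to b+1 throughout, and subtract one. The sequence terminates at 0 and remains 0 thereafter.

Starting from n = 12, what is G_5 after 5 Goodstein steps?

12 —HB3→ 3^2 + 3 —bump→ 4^2 + 4 = 20 —(−1)→ 19
19 —HB4→ 4^2 + 3 —bump→ 5^2 + 3 = 28 —(−1)→ 27
27 —HB5→ 5^2 + 2 —bump→ 6^2 + 2 = 38 —(−1)→ 37
37 —HB6→ 6^2 + 1 —bump→ 7^2 + 1 = 50 —(−1)→ 49
49 —HB7→ 7^2 —bump→ 8^2 = 64 —(−1)→ 63
63 —HB8→ 7·8 + 7 —bump→ 7·9 + 7 = 70 —(−1)→ 69

63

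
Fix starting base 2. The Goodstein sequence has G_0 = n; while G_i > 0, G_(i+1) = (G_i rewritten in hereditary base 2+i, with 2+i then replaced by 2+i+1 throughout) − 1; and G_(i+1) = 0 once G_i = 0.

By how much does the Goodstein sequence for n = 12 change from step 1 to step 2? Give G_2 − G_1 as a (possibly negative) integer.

12 —HB2→ 2^(2 + 1) + 2^2 —bump→ 3^(3 + 1) + 3^3 = 108 —(−1)→ 107
107 —HB3→ 3^(3 + 1) + 2·3^2 + 2·3 + 2 —bump→ 4^(4 + 1) + 2·4^2 + 2·4 + 2 = 1066 —(−1)→ 1065

958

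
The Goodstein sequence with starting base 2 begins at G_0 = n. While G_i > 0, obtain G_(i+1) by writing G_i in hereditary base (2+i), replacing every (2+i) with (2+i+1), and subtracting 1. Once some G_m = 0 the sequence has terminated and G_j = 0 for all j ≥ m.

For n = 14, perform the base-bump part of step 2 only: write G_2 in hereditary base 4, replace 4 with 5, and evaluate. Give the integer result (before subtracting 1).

14 —HB2→ 2^(2 + 1) + 2^2 + 2 —bump→ 3^(3 + 1) + 3^3 + 3 = 111 —(−1)→ 110
110 —HB3→ 3^(3 + 1) + 3^3 + 2 —bump→ 4^(4 + 1) + 4^4 + 2 = 1282 —(−1)→ 1281
1281 —HB4→ 4^(4 + 1) + 4^4 + 1 —bump→ 5^(5 + 1) + 5^5 + 1 = 18751 —(−1)→ 18750

18751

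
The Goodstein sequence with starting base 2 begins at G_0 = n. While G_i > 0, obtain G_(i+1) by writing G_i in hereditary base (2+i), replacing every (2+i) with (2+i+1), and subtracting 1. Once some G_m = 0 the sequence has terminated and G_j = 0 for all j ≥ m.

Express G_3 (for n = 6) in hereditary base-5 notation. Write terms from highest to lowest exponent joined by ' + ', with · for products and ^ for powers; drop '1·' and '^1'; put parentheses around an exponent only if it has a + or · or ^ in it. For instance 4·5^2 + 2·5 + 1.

5^5

6 —HB2→ 2^2 + 2 —bump→ 3^3 + 3 = 30 —(−1)→ 29
29 —HB3→ 3^3 + 2 —bump→ 4^4 + 2 = 258 —(−1)→ 257
257 —HB4→ 4^4 + 1 —bump→ 5^5 + 1 = 3126 —(−1)→ 3125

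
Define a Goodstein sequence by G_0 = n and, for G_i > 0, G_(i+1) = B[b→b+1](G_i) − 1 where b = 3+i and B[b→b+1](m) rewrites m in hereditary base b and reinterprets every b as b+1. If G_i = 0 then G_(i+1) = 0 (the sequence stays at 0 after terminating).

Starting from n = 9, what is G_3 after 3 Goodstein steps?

19

step 0: 9 = 3^2; sub 4 for 3: 4^2; = 16; G_1 = 16−1 = 15
step 1: 15 = 3·4 + 3; sub 5 for 4: 3·5 + 3; = 18; G_2 = 18−1 = 17
step 2: 17 = 3·5 + 2; sub 6 for 5: 3·6 + 2; = 20; G_3 = 20−1 = 19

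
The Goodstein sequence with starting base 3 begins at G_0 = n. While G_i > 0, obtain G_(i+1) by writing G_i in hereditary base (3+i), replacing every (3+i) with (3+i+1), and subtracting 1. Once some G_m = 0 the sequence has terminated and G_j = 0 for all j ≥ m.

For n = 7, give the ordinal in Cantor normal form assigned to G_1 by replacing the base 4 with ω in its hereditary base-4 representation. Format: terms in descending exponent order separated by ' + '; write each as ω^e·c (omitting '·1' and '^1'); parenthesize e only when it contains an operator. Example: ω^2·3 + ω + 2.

G_0 = 7. HB_3(7) = 2·3 + 1. Bump = 9. G_1 = 8.
G_1 = 8. HB_4(8) = 2·4. Bump = 10. G_2 = 9.

ω·2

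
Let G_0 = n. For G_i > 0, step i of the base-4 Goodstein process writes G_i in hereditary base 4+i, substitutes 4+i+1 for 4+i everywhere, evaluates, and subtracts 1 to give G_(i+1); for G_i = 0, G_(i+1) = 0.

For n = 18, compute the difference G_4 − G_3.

(0) 18|_4 = 4^2 + 2 ↦ 5^2 + 2|_5 = 27 ⇒ 26
(1) 26|_5 = 5^2 + 1 ↦ 6^2 + 1|_6 = 37 ⇒ 36
(2) 36|_6 = 6^2 ↦ 7^2|_7 = 49 ⇒ 48
(3) 48|_7 = 6·7 + 6 ↦ 6·8 + 6|_8 = 54 ⇒ 53

5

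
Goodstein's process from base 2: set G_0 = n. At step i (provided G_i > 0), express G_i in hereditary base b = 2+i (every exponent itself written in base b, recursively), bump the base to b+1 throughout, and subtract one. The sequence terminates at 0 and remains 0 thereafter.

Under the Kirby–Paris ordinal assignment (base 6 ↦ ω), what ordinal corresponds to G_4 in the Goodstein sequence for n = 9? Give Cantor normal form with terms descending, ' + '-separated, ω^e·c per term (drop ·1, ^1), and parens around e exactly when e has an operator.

ω^ω·3 + ω^3·3 + ω^2·3 + ω·3 + 1

i=0: 9 = 2^(2 + 1) + 1 (b=2); 2→3: 3^(3 + 1) + 1 = 82; 82−1 = 81
i=1: 81 = 3^(3 + 1) (b=3); 3→4: 4^(4 + 1) = 1024; 1024−1 = 1023
i=2: 1023 = 3·4^4 + 3·4^3 + 3·4^2 + 3·4 + 3 (b=4); 4→5: 3·5^5 + 3·5^3 + 3·5^2 + 3·5 + 3 = 9843; 9843−1 = 9842
i=3: 9842 = 3·5^5 + 3·5^3 + 3·5^2 + 3·5 + 2 (b=5); 5→6: 3·6^6 + 3·6^3 + 3·6^2 + 3·6 + 2 = 140744; 140744−1 = 140743
i=4: 140743 = 3·6^6 + 3·6^3 + 3·6^2 + 3·6 + 1 (b=6); 6→7: 3·7^7 + 3·7^3 + 3·7^2 + 3·7 + 1 = 2471827; 2471827−1 = 2471826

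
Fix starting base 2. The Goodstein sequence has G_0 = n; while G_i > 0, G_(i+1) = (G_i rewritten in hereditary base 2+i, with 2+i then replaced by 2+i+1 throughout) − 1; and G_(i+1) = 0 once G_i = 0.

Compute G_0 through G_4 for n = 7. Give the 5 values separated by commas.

step 0: 7 = 2^2 + 2 + 1; sub 3 for 2: 3^3 + 3 + 1; = 31; G_1 = 31−1 = 30
step 1: 30 = 3^3 + 3; sub 4 for 3: 4^4 + 4; = 260; G_2 = 260−1 = 259
step 2: 259 = 4^4 + 3; sub 5 for 4: 5^5 + 3; = 3128; G_3 = 3128−1 = 3127
step 3: 3127 = 5^5 + 2; sub 6 for 5: 6^6 + 2; = 46658; G_4 = 46658−1 = 46657

7, 30, 259, 3127, 46657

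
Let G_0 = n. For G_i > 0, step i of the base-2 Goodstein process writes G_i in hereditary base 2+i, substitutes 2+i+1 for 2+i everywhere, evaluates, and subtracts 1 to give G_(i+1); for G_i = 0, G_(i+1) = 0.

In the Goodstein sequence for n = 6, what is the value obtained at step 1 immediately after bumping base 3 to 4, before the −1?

258

[0] 6 ≡ 2^2 + 2 (base 2). Lift 3: 30. −1: 29.
[1] 29 ≡ 3^3 + 2 (base 3). Lift 4: 258. −1: 257.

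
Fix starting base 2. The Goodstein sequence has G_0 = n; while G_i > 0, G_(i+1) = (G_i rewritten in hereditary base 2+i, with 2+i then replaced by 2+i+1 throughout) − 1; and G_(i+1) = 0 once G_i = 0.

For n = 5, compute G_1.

27

5 —HB2→ 2^2 + 1 —bump→ 3^3 + 1 = 28 —(−1)→ 27
27 —HB3→ 3^3 —bump→ 4^4 = 256 —(−1)→ 255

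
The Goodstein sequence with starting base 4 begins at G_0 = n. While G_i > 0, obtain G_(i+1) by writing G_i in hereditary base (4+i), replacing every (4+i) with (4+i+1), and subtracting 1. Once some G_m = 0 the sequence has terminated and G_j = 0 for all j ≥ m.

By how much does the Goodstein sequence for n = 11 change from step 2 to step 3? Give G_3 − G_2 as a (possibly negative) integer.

(0) 11|_4 = 2·4 + 3 ↦ 2·5 + 3|_5 = 13 ⇒ 12
(1) 12|_5 = 2·5 + 2 ↦ 2·6 + 2|_6 = 14 ⇒ 13
(2) 13|_6 = 2·6 + 1 ↦ 2·7 + 1|_7 = 15 ⇒ 14

1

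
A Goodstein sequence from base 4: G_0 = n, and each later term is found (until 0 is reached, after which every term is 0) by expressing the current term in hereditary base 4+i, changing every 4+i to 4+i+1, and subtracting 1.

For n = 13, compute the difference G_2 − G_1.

step 0: 13 = 3·4 + 1; sub 5 for 4: 3·5 + 1; = 16; G_1 = 16−1 = 15
step 1: 15 = 3·5; sub 6 for 5: 3·6; = 18; G_2 = 18−1 = 17

2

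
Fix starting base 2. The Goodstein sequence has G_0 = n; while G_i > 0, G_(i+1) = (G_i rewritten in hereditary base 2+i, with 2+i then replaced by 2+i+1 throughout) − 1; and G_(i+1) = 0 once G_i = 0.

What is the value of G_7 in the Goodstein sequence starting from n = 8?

774841151

[0] 8 ≡ 2^(2 + 1) (base 2). Lift 3: 81. −1: 80.
[1] 80 ≡ 2·3^3 + 2·3^2 + 2·3 + 2 (base 3). Lift 4: 554. −1: 553.
[2] 553 ≡ 2·4^4 + 2·4^2 + 2·4 + 1 (base 4). Lift 5: 6311. −1: 6310.
[3] 6310 ≡ 2·5^5 + 2·5^2 + 2·5 (base 5). Lift 6: 93396. −1: 93395.
[4] 93395 ≡ 2·6^6 + 2·6^2 + 6 + 5 (base 6). Lift 7: 1647196. −1: 1647195.
[5] 1647195 ≡ 2·7^7 + 2·7^2 + 7 + 4 (base 7). Lift 8: 33554572. −1: 33554571.
[6] 33554571 ≡ 2·8^8 + 2·8^2 + 8 + 3 (base 8). Lift 9: 774841152. −1: 774841151.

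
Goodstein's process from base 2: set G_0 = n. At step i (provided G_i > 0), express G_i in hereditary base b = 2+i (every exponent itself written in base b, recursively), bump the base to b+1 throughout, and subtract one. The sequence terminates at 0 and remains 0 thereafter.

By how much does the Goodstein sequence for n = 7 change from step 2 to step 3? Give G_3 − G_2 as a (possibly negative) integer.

(0) 7|_2 = 2^2 + 2 + 1 ↦ 3^3 + 3 + 1|_3 = 31 ⇒ 30
(1) 30|_3 = 3^3 + 3 ↦ 4^4 + 4|_4 = 260 ⇒ 259
(2) 259|_4 = 4^4 + 3 ↦ 5^5 + 3|_5 = 3128 ⇒ 3127

2868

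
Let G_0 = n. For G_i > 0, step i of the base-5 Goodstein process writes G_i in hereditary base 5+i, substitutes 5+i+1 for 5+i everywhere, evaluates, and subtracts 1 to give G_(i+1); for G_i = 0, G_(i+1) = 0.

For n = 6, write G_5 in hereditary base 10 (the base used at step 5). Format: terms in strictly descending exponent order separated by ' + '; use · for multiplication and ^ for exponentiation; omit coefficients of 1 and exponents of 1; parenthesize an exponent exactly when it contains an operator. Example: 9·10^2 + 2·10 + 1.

(0) 6|_5 = 5 + 1 ↦ 6 + 1|_6 = 7 ⇒ 6
(1) 6|_6 = 6 ↦ 7|_7 = 7 ⇒ 6
(2) 6|_7 = 6 ↦ 6|_8 = 6 ⇒ 5
(3) 5|_8 = 5 ↦ 5|_9 = 5 ⇒ 4
(4) 4|_9 = 4 ↦ 4|_10 = 4 ⇒ 3
(5) 3|_10 = 3 ↦ 3|_11 = 3 ⇒ 2

3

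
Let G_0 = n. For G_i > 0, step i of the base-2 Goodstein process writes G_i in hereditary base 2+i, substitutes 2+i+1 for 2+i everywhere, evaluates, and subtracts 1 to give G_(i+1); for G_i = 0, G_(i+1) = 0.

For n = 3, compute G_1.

[0] 3 ≡ 2 + 1 (base 2). Lift 3: 4. −1: 3.
[1] 3 ≡ 3 (base 3). Lift 4: 4. −1: 3.

3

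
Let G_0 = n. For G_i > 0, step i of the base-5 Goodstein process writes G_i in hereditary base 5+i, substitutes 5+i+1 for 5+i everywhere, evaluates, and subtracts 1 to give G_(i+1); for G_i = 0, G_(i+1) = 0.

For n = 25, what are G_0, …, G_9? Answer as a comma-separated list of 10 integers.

25, 35, 39, 43, 47, 51, 55, 59, 62, 65

step 0: 25 = 5^2; sub 6 for 5: 6^2; = 36; G_1 = 36−1 = 35
step 1: 35 = 5·6 + 5; sub 7 for 6: 5·7 + 5; = 40; G_2 = 40−1 = 39
step 2: 39 = 5·7 + 4; sub 8 for 7: 5·8 + 4; = 44; G_3 = 44−1 = 43
step 3: 43 = 5·8 + 3; sub 9 for 8: 5·9 + 3; = 48; G_4 = 48−1 = 47
step 4: 47 = 5·9 + 2; sub 10 for 9: 5·10 + 2; = 52; G_5 = 52−1 = 51
step 5: 51 = 5·10 + 1; sub 11 for 10: 5·11 + 1; = 56; G_6 = 56−1 = 55
step 6: 55 = 5·11; sub 12 for 11: 5·12; = 60; G_7 = 60−1 = 59
step 7: 59 = 4·12 + 11; sub 13 for 12: 4·13 + 11; = 63; G_8 = 63−1 = 62
step 8: 62 = 4·13 + 10; sub 14 for 13: 4·14 + 10; = 66; G_9 = 66−1 = 65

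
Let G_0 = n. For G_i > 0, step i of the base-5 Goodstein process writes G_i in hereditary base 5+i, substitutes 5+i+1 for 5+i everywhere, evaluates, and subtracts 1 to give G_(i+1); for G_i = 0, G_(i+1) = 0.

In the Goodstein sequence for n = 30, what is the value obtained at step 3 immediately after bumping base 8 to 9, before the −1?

[0] 30 ≡ 5^2 + 5 (base 5). Lift 6: 42. −1: 41.
[1] 41 ≡ 6^2 + 5 (base 6). Lift 7: 54. −1: 53.
[2] 53 ≡ 7^2 + 4 (base 7). Lift 8: 68. −1: 67.
[3] 67 ≡ 8^2 + 3 (base 8). Lift 9: 84. −1: 83.

84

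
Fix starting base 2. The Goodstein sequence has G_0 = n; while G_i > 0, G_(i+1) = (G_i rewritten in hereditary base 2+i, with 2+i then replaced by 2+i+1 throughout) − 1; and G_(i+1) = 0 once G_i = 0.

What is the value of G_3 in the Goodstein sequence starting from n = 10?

15625

(0) 10|_2 = 2^(2 + 1) + 2 ↦ 3^(3 + 1) + 3|_3 = 84 ⇒ 83
(1) 83|_3 = 3^(3 + 1) + 2 ↦ 4^(4 + 1) + 2|_4 = 1026 ⇒ 1025
(2) 1025|_4 = 4^(4 + 1) + 1 ↦ 5^(5 + 1) + 1|_5 = 15626 ⇒ 15625
(3) 15625|_5 = 5^(5 + 1) ↦ 6^(6 + 1)|_6 = 279936 ⇒ 279935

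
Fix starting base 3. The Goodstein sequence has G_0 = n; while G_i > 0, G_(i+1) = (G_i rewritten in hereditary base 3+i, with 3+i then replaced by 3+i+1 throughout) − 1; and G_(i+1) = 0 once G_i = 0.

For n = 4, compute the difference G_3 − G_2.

-1

i=0: 4 = 3 + 1 (b=3); 3→4: 4 + 1 = 5; 5−1 = 4
i=1: 4 = 4 (b=4); 4→5: 5 = 5; 5−1 = 4
i=2: 4 = 4 (b=5); 5→6: 4 = 4; 4−1 = 3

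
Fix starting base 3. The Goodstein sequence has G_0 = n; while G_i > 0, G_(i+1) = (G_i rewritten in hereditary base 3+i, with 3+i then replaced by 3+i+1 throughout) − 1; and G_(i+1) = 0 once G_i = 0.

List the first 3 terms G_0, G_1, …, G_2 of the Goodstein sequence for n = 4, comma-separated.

4, 4, 4

[0] 4 ≡ 3 + 1 (base 3). Lift 4: 5. −1: 4.
[1] 4 ≡ 4 (base 4). Lift 5: 5. −1: 4.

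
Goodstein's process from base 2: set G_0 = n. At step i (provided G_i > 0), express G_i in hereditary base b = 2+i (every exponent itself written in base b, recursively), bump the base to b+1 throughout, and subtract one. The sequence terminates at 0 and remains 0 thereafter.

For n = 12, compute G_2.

1065

base 2: 12 = 2^(2 + 1) + 2^2; at 3: 3^(3 + 1) + 3^3 = 108; next = 107
base 3: 107 = 3^(3 + 1) + 2·3^2 + 2·3 + 2; at 4: 4^(4 + 1) + 2·4^2 + 2·4 + 2 = 1066; next = 1065
base 4: 1065 = 4^(4 + 1) + 2·4^2 + 2·4 + 1; at 5: 5^(5 + 1) + 2·5^2 + 2·5 + 1 = 15686; next = 15685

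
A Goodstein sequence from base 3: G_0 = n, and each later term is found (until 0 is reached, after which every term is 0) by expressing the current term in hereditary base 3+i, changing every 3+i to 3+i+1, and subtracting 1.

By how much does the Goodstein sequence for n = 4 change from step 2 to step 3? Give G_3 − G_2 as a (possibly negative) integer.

G_0 = 4. HB_3(4) = 3 + 1. Bump = 5. G_1 = 4.
G_1 = 4. HB_4(4) = 4. Bump = 5. G_2 = 4.
G_2 = 4. HB_5(4) = 4. Bump = 4. G_3 = 3.

-1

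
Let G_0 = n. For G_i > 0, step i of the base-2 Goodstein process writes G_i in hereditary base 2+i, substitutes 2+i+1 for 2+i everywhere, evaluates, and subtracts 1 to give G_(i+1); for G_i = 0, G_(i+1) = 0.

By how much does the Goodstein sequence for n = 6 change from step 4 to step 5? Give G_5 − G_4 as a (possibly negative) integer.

51384

[0] 6 ≡ 2^2 + 2 (base 2). Lift 3: 30. −1: 29.
[1] 29 ≡ 3^3 + 2 (base 3). Lift 4: 258. −1: 257.
[2] 257 ≡ 4^4 + 1 (base 4). Lift 5: 3126. −1: 3125.
[3] 3125 ≡ 5^5 (base 5). Lift 6: 46656. −1: 46655.
[4] 46655 ≡ 5·6^5 + 5·6^4 + 5·6^3 + 5·6^2 + 5·6 + 5 (base 6). Lift 7: 98040. −1: 98039.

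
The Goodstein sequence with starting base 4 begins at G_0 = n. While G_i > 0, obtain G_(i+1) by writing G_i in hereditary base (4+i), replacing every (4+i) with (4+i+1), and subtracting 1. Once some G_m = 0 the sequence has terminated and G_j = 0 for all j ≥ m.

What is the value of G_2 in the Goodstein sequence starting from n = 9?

base 4: 9 = 2·4 + 1; at 5: 2·5 + 1 = 11; next = 10
base 5: 10 = 2·5; at 6: 2·6 = 12; next = 11
base 6: 11 = 6 + 5; at 7: 7 + 5 = 12; next = 11

11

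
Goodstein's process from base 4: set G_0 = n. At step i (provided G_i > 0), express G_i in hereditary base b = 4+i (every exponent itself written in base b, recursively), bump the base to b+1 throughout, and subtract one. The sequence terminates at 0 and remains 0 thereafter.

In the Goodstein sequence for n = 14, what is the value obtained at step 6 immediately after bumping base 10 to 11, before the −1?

G_0=14  [base 4] 3·4 + 2  →[4↦5]→  3·5 + 2 = 17  −1 ⇒ G_1=16
G_1=16  [base 5] 3·5 + 1  →[5↦6]→  3·6 + 1 = 19  −1 ⇒ G_2=18
G_2=18  [base 6] 3·6  →[6↦7]→  3·7 = 21  −1 ⇒ G_3=20
G_3=20  [base 7] 2·7 + 6  →[7↦8]→  2·8 + 6 = 22  −1 ⇒ G_4=21
G_4=21  [base 8] 2·8 + 5  →[8↦9]→  2·9 + 5 = 23  −1 ⇒ G_5=22
G_5=22  [base 9] 2·9 + 4  →[9↦10]→  2·10 + 4 = 24  −1 ⇒ G_6=23

25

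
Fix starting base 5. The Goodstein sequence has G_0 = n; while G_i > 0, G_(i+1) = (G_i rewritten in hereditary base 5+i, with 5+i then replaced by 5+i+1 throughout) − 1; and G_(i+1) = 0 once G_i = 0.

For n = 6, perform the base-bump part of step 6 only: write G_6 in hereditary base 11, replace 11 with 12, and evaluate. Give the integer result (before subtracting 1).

[0] 6 ≡ 5 + 1 (base 5). Lift 6: 7. −1: 6.
[1] 6 ≡ 6 (base 6). Lift 7: 7. −1: 6.
[2] 6 ≡ 6 (base 7). Lift 8: 6. −1: 5.
[3] 5 ≡ 5 (base 8). Lift 9: 5. −1: 4.
[4] 4 ≡ 4 (base 9). Lift 10: 4. −1: 3.
[5] 3 ≡ 3 (base 10). Lift 11: 3. −1: 2.
[6] 2 ≡ 2 (base 11). Lift 12: 2. −1: 1.

2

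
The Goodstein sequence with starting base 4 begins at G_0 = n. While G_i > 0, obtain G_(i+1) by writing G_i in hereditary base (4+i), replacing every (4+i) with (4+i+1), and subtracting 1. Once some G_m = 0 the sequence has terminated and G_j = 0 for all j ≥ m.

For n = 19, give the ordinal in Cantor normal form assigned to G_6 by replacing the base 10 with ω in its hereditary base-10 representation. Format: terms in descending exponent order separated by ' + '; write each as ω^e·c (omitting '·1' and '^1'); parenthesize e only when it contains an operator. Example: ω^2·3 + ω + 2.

step 0: 19 = 4^2 + 3; sub 5 for 4: 5^2 + 3; = 28; G_1 = 28−1 = 27
step 1: 27 = 5^2 + 2; sub 6 for 5: 6^2 + 2; = 38; G_2 = 38−1 = 37
step 2: 37 = 6^2 + 1; sub 7 for 6: 7^2 + 1; = 50; G_3 = 50−1 = 49
step 3: 49 = 7^2; sub 8 for 7: 8^2; = 64; G_4 = 64−1 = 63
step 4: 63 = 7·8 + 7; sub 9 for 8: 7·9 + 7; = 70; G_5 = 70−1 = 69
step 5: 69 = 7·9 + 6; sub 10 for 9: 7·10 + 6; = 76; G_6 = 76−1 = 75

ω·7 + 5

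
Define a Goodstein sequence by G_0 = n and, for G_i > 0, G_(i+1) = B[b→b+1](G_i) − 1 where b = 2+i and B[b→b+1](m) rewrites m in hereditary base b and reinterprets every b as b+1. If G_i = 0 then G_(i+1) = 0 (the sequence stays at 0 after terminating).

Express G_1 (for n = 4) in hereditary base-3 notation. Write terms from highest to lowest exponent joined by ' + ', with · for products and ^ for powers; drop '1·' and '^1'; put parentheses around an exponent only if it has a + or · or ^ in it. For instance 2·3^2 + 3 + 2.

2·3^2 + 2·3 + 2

G_0=4  [base 2] 2^2  →[2↦3]→  3^3 = 27  −1 ⇒ G_1=26
G_1=26  [base 3] 2·3^2 + 2·3 + 2  →[3↦4]→  2·4^2 + 2·4 + 2 = 42  −1 ⇒ G_2=41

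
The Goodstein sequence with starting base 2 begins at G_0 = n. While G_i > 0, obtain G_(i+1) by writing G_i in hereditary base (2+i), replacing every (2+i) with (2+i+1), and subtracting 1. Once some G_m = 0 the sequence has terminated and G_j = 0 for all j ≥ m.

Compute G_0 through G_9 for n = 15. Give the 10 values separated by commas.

15, 111, 1283, 18752, 326593, 6588344, 150994943, 3524450280, 100077777775, 3138578427934

(0) 15|_2 = 2^(2 + 1) + 2^2 + 2 + 1 ↦ 3^(3 + 1) + 3^3 + 3 + 1|_3 = 112 ⇒ 111
(1) 111|_3 = 3^(3 + 1) + 3^3 + 3 ↦ 4^(4 + 1) + 4^4 + 4|_4 = 1284 ⇒ 1283
(2) 1283|_4 = 4^(4 + 1) + 4^4 + 3 ↦ 5^(5 + 1) + 5^5 + 3|_5 = 18753 ⇒ 18752
(3) 18752|_5 = 5^(5 + 1) + 5^5 + 2 ↦ 6^(6 + 1) + 6^6 + 2|_6 = 326594 ⇒ 326593
(4) 326593|_6 = 6^(6 + 1) + 6^6 + 1 ↦ 7^(7 + 1) + 7^7 + 1|_7 = 6588345 ⇒ 6588344
(5) 6588344|_7 = 7^(7 + 1) + 7^7 ↦ 8^(8 + 1) + 8^8|_8 = 150994944 ⇒ 150994943
(6) 150994943|_8 = 8^(8 + 1) + 7·8^7 + 7·8^6 + 7·8^5 + 7·8^4 + 7·8^3 + 7·8^2 + 7·8 + 7 ↦ 9^(9 + 1) + 7·9^7 + 7·9^6 + 7·9^5 + 7·9^4 + 7·9^3 + 7·9^2 + 7·9 + 7|_9 = 3524450281 ⇒ 3524450280
(7) 3524450280|_9 = 9^(9 + 1) + 7·9^7 + 7·9^6 + 7·9^5 + 7·9^4 + 7·9^3 + 7·9^2 + 7·9 + 6 ↦ 10^(10 + 1) + 7·10^7 + 7·10^6 + 7·10^5 + 7·10^4 + 7·10^3 + 7·10^2 + 7·10 + 6|_10 = 100077777776 ⇒ 100077777775
(8) 100077777775|_10 = 10^(10 + 1) + 7·10^7 + 7·10^6 + 7·10^5 + 7·10^4 + 7·10^3 + 7·10^2 + 7·10 + 5 ↦ 11^(11 + 1) + 7·11^7 + 7·11^6 + 7·11^5 + 7·11^4 + 7·11^3 + 7·11^2 + 7·11 + 5|_11 = 3138578427935 ⇒ 3138578427934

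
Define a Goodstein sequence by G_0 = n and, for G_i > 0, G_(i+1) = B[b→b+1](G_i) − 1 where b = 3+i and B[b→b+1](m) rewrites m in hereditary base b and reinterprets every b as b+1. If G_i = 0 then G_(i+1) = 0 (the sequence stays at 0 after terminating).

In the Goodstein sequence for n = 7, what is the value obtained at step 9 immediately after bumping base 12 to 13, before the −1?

7

G_0 = 7. HB_3(7) = 2·3 + 1. Bump = 9. G_1 = 8.
G_1 = 8. HB_4(8) = 2·4. Bump = 10. G_2 = 9.
G_2 = 9. HB_5(9) = 5 + 4. Bump = 10. G_3 = 9.
G_3 = 9. HB_6(9) = 6 + 3. Bump = 10. G_4 = 9.
G_4 = 9. HB_7(9) = 7 + 2. Bump = 10. G_5 = 9.
G_5 = 9. HB_8(9) = 8 + 1. Bump = 10. G_6 = 9.
G_6 = 9. HB_9(9) = 9. Bump = 10. G_7 = 9.
G_7 = 9. HB_10(9) = 9. Bump = 9. G_8 = 8.
G_8 = 8. HB_11(8) = 8. Bump = 8. G_9 = 7.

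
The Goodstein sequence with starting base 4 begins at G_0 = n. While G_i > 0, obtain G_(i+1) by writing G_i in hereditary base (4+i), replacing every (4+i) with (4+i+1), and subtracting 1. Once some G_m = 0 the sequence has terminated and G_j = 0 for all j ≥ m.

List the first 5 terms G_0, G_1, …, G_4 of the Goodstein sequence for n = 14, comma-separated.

14, 16, 18, 20, 21

(0) 14|_4 = 3·4 + 2 ↦ 3·5 + 2|_5 = 17 ⇒ 16
(1) 16|_5 = 3·5 + 1 ↦ 3·6 + 1|_6 = 19 ⇒ 18
(2) 18|_6 = 3·6 ↦ 3·7|_7 = 21 ⇒ 20
(3) 20|_7 = 2·7 + 6 ↦ 2·8 + 6|_8 = 22 ⇒ 21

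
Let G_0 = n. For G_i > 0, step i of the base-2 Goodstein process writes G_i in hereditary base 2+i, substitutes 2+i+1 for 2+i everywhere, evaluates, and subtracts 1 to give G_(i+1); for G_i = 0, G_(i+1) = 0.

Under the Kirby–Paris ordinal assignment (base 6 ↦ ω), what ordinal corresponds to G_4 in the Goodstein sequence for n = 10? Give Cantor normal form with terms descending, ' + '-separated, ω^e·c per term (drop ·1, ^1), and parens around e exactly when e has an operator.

ω^ω·5 + ω^5·5 + ω^4·5 + ω^3·5 + ω^2·5 + ω·5 + 5

G_0 = 10. HB_2(10) = 2^(2 + 1) + 2. Bump = 84. G_1 = 83.
G_1 = 83. HB_3(83) = 3^(3 + 1) + 2. Bump = 1026. G_2 = 1025.
G_2 = 1025. HB_4(1025) = 4^(4 + 1) + 1. Bump = 15626. G_3 = 15625.
G_3 = 15625. HB_5(15625) = 5^(5 + 1). Bump = 279936. G_4 = 279935.
G_4 = 279935. HB_6(279935) = 5·6^6 + 5·6^5 + 5·6^4 + 5·6^3 + 5·6^2 + 5·6 + 5. Bump = 4215755. G_5 = 4215754.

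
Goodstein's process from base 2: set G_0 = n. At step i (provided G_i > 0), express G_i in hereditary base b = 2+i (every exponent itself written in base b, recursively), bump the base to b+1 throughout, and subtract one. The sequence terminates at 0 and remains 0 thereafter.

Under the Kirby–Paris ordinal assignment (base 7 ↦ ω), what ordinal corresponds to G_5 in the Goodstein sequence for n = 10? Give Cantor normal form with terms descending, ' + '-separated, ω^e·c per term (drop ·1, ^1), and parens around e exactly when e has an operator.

ω^ω·5 + ω^5·5 + ω^4·5 + ω^3·5 + ω^2·5 + ω·5 + 4

G_0 = 10. HB_2(10) = 2^(2 + 1) + 2. Bump = 84. G_1 = 83.
G_1 = 83. HB_3(83) = 3^(3 + 1) + 2. Bump = 1026. G_2 = 1025.
G_2 = 1025. HB_4(1025) = 4^(4 + 1) + 1. Bump = 15626. G_3 = 15625.
G_3 = 15625. HB_5(15625) = 5^(5 + 1). Bump = 279936. G_4 = 279935.
G_4 = 279935. HB_6(279935) = 5·6^6 + 5·6^5 + 5·6^4 + 5·6^3 + 5·6^2 + 5·6 + 5. Bump = 4215755. G_5 = 4215754.
G_5 = 4215754. HB_7(4215754) = 5·7^7 + 5·7^5 + 5·7^4 + 5·7^3 + 5·7^2 + 5·7 + 4. Bump = 84073324. G_6 = 84073323.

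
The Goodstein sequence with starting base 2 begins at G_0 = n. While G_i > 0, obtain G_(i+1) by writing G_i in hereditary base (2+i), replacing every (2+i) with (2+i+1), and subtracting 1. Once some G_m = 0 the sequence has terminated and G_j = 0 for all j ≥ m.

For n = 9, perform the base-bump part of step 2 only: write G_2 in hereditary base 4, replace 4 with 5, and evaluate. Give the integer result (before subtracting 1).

step 0: 9 = 2^(2 + 1) + 1; sub 3 for 2: 3^(3 + 1) + 1; = 82; G_1 = 82−1 = 81
step 1: 81 = 3^(3 + 1); sub 4 for 3: 4^(4 + 1); = 1024; G_2 = 1024−1 = 1023

9843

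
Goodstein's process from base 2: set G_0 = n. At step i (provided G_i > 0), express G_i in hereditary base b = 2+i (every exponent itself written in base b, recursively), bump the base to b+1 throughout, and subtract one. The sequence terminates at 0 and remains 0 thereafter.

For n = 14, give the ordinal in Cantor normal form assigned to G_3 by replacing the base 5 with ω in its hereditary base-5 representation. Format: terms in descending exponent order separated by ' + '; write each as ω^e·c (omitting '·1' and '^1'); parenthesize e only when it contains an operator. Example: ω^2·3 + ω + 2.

ω^(ω + 1) + ω^ω

G_0 = 14. HB_2(14) = 2^(2 + 1) + 2^2 + 2. Bump = 111. G_1 = 110.
G_1 = 110. HB_3(110) = 3^(3 + 1) + 3^3 + 2. Bump = 1282. G_2 = 1281.
G_2 = 1281. HB_4(1281) = 4^(4 + 1) + 4^4 + 1. Bump = 18751. G_3 = 18750.
G_3 = 18750. HB_5(18750) = 5^(5 + 1) + 5^5. Bump = 326592. G_4 = 326591.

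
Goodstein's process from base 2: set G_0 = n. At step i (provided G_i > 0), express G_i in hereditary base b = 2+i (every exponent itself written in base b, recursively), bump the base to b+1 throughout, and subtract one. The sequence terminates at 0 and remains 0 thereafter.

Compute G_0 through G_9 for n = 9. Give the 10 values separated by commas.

G_0=9  [base 2] 2^(2 + 1) + 1  →[2↦3]→  3^(3 + 1) + 1 = 82  −1 ⇒ G_1=81
G_1=81  [base 3] 3^(3 + 1)  →[3↦4]→  4^(4 + 1) = 1024  −1 ⇒ G_2=1023
G_2=1023  [base 4] 3·4^4 + 3·4^3 + 3·4^2 + 3·4 + 3  →[4↦5]→  3·5^5 + 3·5^3 + 3·5^2 + 3·5 + 3 = 9843  −1 ⇒ G_3=9842
G_3=9842  [base 5] 3·5^5 + 3·5^3 + 3·5^2 + 3·5 + 2  →[5↦6]→  3·6^6 + 3·6^3 + 3·6^2 + 3·6 + 2 = 140744  −1 ⇒ G_4=140743
G_4=140743  [base 6] 3·6^6 + 3·6^3 + 3·6^2 + 3·6 + 1  →[6↦7]→  3·7^7 + 3·7^3 + 3·7^2 + 3·7 + 1 = 2471827  −1 ⇒ G_5=2471826
G_5=2471826  [base 7] 3·7^7 + 3·7^3 + 3·7^2 + 3·7  →[7↦8]→  3·8^8 + 3·8^3 + 3·8^2 + 3·8 = 50333400  −1 ⇒ G_6=50333399
G_6=50333399  [base 8] 3·8^8 + 3·8^3 + 3·8^2 + 2·8 + 7  →[8↦9]→  3·9^9 + 3·9^3 + 3·9^2 + 2·9 + 7 = 1162263922  −1 ⇒ G_7=1162263921
G_7=1162263921  [base 9] 3·9^9 + 3·9^3 + 3·9^2 + 2·9 + 6  →[9↦10]→  3·10^10 + 3·10^3 + 3·10^2 + 2·10 + 6 = 30000003326  −1 ⇒ G_8=30000003325
G_8=30000003325  [base 10] 3·10^10 + 3·10^3 + 3·10^2 + 2·10 + 5  →[10↦11]→  3·11^11 + 3·11^3 + 3·11^2 + 2·11 + 5 = 855935016216  −1 ⇒ G_9=855935016215

9, 81, 1023, 9842, 140743, 2471826, 50333399, 1162263921, 30000003325, 855935016215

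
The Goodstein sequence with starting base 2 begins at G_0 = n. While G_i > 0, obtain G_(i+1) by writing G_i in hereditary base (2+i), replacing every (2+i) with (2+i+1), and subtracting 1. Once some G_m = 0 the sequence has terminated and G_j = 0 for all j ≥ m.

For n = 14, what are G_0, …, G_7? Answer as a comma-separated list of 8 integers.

i=0: 14 = 2^(2 + 1) + 2^2 + 2 (b=2); 2→3: 3^(3 + 1) + 3^3 + 3 = 111; 111−1 = 110
i=1: 110 = 3^(3 + 1) + 3^3 + 2 (b=3); 3→4: 4^(4 + 1) + 4^4 + 2 = 1282; 1282−1 = 1281
i=2: 1281 = 4^(4 + 1) + 4^4 + 1 (b=4); 4→5: 5^(5 + 1) + 5^5 + 1 = 18751; 18751−1 = 18750
i=3: 18750 = 5^(5 + 1) + 5^5 (b=5); 5→6: 6^(6 + 1) + 6^6 = 326592; 326592−1 = 326591
i=4: 326591 = 6^(6 + 1) + 5·6^5 + 5·6^4 + 5·6^3 + 5·6^2 + 5·6 + 5 (b=6); 6→7: 7^(7 + 1) + 5·7^5 + 5·7^4 + 5·7^3 + 5·7^2 + 5·7 + 5 = 5862841; 5862841−1 = 5862840
i=5: 5862840 = 7^(7 + 1) + 5·7^5 + 5·7^4 + 5·7^3 + 5·7^2 + 5·7 + 4 (b=7); 7→8: 8^(8 + 1) + 5·8^5 + 5·8^4 + 5·8^3 + 5·8^2 + 5·8 + 4 = 134404972; 134404972−1 = 134404971
i=6: 134404971 = 8^(8 + 1) + 5·8^5 + 5·8^4 + 5·8^3 + 5·8^2 + 5·8 + 3 (b=8); 8→9: 9^(9 + 1) + 5·9^5 + 5·9^4 + 5·9^3 + 5·9^2 + 5·9 + 3 = 3487116549; 3487116549−1 = 3487116548

14, 110, 1281, 18750, 326591, 5862840, 134404971, 3487116548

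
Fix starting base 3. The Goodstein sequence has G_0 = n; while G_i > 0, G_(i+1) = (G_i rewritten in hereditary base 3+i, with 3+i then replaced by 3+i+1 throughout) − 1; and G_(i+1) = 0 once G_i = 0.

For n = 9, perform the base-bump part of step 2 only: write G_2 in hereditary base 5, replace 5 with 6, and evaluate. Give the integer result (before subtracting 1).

20

9 —HB3→ 3^2 —bump→ 4^2 = 16 —(−1)→ 15
15 —HB4→ 3·4 + 3 —bump→ 3·5 + 3 = 18 —(−1)→ 17
17 —HB5→ 3·5 + 2 —bump→ 3·6 + 2 = 20 —(−1)→ 19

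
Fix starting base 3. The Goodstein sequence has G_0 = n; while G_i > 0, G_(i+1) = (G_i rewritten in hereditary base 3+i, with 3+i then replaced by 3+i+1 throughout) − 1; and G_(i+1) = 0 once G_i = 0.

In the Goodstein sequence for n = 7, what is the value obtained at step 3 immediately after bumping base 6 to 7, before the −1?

10

base 3: 7 = 2·3 + 1; at 4: 2·4 + 1 = 9; next = 8
base 4: 8 = 2·4; at 5: 2·5 = 10; next = 9
base 5: 9 = 5 + 4; at 6: 6 + 4 = 10; next = 9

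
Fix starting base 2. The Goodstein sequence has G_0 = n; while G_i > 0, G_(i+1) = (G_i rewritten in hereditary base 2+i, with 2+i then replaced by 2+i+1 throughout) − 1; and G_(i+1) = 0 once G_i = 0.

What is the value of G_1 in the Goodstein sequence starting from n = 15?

111

base 2: 15 = 2^(2 + 1) + 2^2 + 2 + 1; at 3: 3^(3 + 1) + 3^3 + 3 + 1 = 112; next = 111
base 3: 111 = 3^(3 + 1) + 3^3 + 3; at 4: 4^(4 + 1) + 4^4 + 4 = 1284; next = 1283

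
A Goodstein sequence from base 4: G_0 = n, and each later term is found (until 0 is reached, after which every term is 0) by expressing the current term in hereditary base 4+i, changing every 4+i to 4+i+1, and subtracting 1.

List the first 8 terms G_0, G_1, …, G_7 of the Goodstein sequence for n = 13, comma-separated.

13, 15, 17, 18, 19, 20, 21, 22

G_0 = 13. HB_4(13) = 3·4 + 1. Bump = 16. G_1 = 15.
G_1 = 15. HB_5(15) = 3·5. Bump = 18. G_2 = 17.
G_2 = 17. HB_6(17) = 2·6 + 5. Bump = 19. G_3 = 18.
G_3 = 18. HB_7(18) = 2·7 + 4. Bump = 20. G_4 = 19.
G_4 = 19. HB_8(19) = 2·8 + 3. Bump = 21. G_5 = 20.
G_5 = 20. HB_9(20) = 2·9 + 2. Bump = 22. G_6 = 21.
G_6 = 21. HB_10(21) = 2·10 + 1. Bump = 23. G_7 = 22.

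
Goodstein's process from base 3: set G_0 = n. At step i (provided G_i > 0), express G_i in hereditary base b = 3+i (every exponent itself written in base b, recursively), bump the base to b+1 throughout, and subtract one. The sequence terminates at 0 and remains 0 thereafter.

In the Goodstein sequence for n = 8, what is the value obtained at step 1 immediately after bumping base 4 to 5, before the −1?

11

(0) 8|_3 = 2·3 + 2 ↦ 2·4 + 2|_4 = 10 ⇒ 9
(1) 9|_4 = 2·4 + 1 ↦ 2·5 + 1|_5 = 11 ⇒ 10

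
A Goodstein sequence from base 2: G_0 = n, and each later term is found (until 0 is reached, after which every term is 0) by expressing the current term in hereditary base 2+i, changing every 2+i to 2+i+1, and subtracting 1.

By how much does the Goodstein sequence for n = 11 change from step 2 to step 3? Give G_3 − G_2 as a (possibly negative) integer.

base 2: 11 = 2^(2 + 1) + 2 + 1; at 3: 3^(3 + 1) + 3 + 1 = 85; next = 84
base 3: 84 = 3^(3 + 1) + 3; at 4: 4^(4 + 1) + 4 = 1028; next = 1027
base 4: 1027 = 4^(4 + 1) + 3; at 5: 5^(5 + 1) + 3 = 15628; next = 15627

14600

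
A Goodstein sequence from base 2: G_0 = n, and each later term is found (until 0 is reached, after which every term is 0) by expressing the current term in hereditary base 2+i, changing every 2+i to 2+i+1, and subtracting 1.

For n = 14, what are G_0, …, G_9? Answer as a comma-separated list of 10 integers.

G_0=14  [base 2] 2^(2 + 1) + 2^2 + 2  →[2↦3]→  3^(3 + 1) + 3^3 + 3 = 111  −1 ⇒ G_1=110
G_1=110  [base 3] 3^(3 + 1) + 3^3 + 2  →[3↦4]→  4^(4 + 1) + 4^4 + 2 = 1282  −1 ⇒ G_2=1281
G_2=1281  [base 4] 4^(4 + 1) + 4^4 + 1  →[4↦5]→  5^(5 + 1) + 5^5 + 1 = 18751  −1 ⇒ G_3=18750
G_3=18750  [base 5] 5^(5 + 1) + 5^5  →[5↦6]→  6^(6 + 1) + 6^6 = 326592  −1 ⇒ G_4=326591
G_4=326591  [base 6] 6^(6 + 1) + 5·6^5 + 5·6^4 + 5·6^3 + 5·6^2 + 5·6 + 5  →[6↦7]→  7^(7 + 1) + 5·7^5 + 5·7^4 + 5·7^3 + 5·7^2 + 5·7 + 5 = 5862841  −1 ⇒ G_5=5862840
G_5=5862840  [base 7] 7^(7 + 1) + 5·7^5 + 5·7^4 + 5·7^3 + 5·7^2 + 5·7 + 4  →[7↦8]→  8^(8 + 1) + 5·8^5 + 5·8^4 + 5·8^3 + 5·8^2 + 5·8 + 4 = 134404972  −1 ⇒ G_6=134404971
G_6=134404971  [base 8] 8^(8 + 1) + 5·8^5 + 5·8^4 + 5·8^3 + 5·8^2 + 5·8 + 3  →[8↦9]→  9^(9 + 1) + 5·9^5 + 5·9^4 + 5·9^3 + 5·9^2 + 5·9 + 3 = 3487116549  −1 ⇒ G_7=3487116548
G_7=3487116548  [base 9] 9^(9 + 1) + 5·9^5 + 5·9^4 + 5·9^3 + 5·9^2 + 5·9 + 2  →[9↦10]→  10^(10 + 1) + 5·10^5 + 5·10^4 + 5·10^3 + 5·10^2 + 5·10 + 2 = 100000555552  −1 ⇒ G_8=100000555551
G_8=100000555551  [base 10] 10^(10 + 1) + 5·10^5 + 5·10^4 + 5·10^3 + 5·10^2 + 5·10 + 1  →[10↦11]→  11^(11 + 1) + 5·11^5 + 5·11^4 + 5·11^3 + 5·11^2 + 5·11 + 1 = 3138429262497  −1 ⇒ G_9=3138429262496

14, 110, 1281, 18750, 326591, 5862840, 134404971, 3487116548, 100000555551, 3138429262496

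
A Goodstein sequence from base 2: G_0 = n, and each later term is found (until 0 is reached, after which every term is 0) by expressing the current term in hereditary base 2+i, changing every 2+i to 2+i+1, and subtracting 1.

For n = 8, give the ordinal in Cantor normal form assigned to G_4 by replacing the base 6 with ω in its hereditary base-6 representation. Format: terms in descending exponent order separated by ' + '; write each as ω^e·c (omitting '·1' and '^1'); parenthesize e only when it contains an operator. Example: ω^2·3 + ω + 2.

8 —HB2→ 2^(2 + 1) —bump→ 3^(3 + 1) = 81 —(−1)→ 80
80 —HB3→ 2·3^3 + 2·3^2 + 2·3 + 2 —bump→ 2·4^4 + 2·4^2 + 2·4 + 2 = 554 —(−1)→ 553
553 —HB4→ 2·4^4 + 2·4^2 + 2·4 + 1 —bump→ 2·5^5 + 2·5^2 + 2·5 + 1 = 6311 —(−1)→ 6310
6310 —HB5→ 2·5^5 + 2·5^2 + 2·5 —bump→ 2·6^6 + 2·6^2 + 2·6 = 93396 —(−1)→ 93395
93395 —HB6→ 2·6^6 + 2·6^2 + 6 + 5 —bump→ 2·7^7 + 2·7^2 + 7 + 5 = 1647196 —(−1)→ 1647195

ω^ω·2 + ω^2·2 + ω + 5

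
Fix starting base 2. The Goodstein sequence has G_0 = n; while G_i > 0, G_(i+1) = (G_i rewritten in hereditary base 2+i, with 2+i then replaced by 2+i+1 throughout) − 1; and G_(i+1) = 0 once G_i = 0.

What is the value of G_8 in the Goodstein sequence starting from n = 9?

9 —HB2→ 2^(2 + 1) + 1 —bump→ 3^(3 + 1) + 1 = 82 —(−1)→ 81
81 —HB3→ 3^(3 + 1) —bump→ 4^(4 + 1) = 1024 —(−1)→ 1023
1023 —HB4→ 3·4^4 + 3·4^3 + 3·4^2 + 3·4 + 3 —bump→ 3·5^5 + 3·5^3 + 3·5^2 + 3·5 + 3 = 9843 —(−1)→ 9842
9842 —HB5→ 3·5^5 + 3·5^3 + 3·5^2 + 3·5 + 2 —bump→ 3·6^6 + 3·6^3 + 3·6^2 + 3·6 + 2 = 140744 —(−1)→ 140743
140743 —HB6→ 3·6^6 + 3·6^3 + 3·6^2 + 3·6 + 1 —bump→ 3·7^7 + 3·7^3 + 3·7^2 + 3·7 + 1 = 2471827 —(−1)→ 2471826
2471826 —HB7→ 3·7^7 + 3·7^3 + 3·7^2 + 3·7 —bump→ 3·8^8 + 3·8^3 + 3·8^2 + 3·8 = 50333400 —(−1)→ 50333399
50333399 —HB8→ 3·8^8 + 3·8^3 + 3·8^2 + 2·8 + 7 —bump→ 3·9^9 + 3·9^3 + 3·9^2 + 2·9 + 7 = 1162263922 —(−1)→ 1162263921
1162263921 —HB9→ 3·9^9 + 3·9^3 + 3·9^2 + 2·9 + 6 —bump→ 3·10^10 + 3·10^3 + 3·10^2 + 2·10 + 6 = 30000003326 —(−1)→ 30000003325

30000003325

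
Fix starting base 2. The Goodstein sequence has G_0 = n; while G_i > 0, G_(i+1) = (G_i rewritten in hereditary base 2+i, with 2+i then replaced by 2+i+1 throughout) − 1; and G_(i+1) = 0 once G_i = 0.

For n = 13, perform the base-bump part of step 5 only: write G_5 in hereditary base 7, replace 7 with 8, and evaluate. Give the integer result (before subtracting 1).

134219480

(0) 13|_2 = 2^(2 + 1) + 2^2 + 1 ↦ 3^(3 + 1) + 3^3 + 1|_3 = 109 ⇒ 108
(1) 108|_3 = 3^(3 + 1) + 3^3 ↦ 4^(4 + 1) + 4^4|_4 = 1280 ⇒ 1279
(2) 1279|_4 = 4^(4 + 1) + 3·4^3 + 3·4^2 + 3·4 + 3 ↦ 5^(5 + 1) + 3·5^3 + 3·5^2 + 3·5 + 3|_5 = 16093 ⇒ 16092
(3) 16092|_5 = 5^(5 + 1) + 3·5^3 + 3·5^2 + 3·5 + 2 ↦ 6^(6 + 1) + 3·6^3 + 3·6^2 + 3·6 + 2|_6 = 280712 ⇒ 280711
(4) 280711|_6 = 6^(6 + 1) + 3·6^3 + 3·6^2 + 3·6 + 1 ↦ 7^(7 + 1) + 3·7^3 + 3·7^2 + 3·7 + 1|_7 = 5765999 ⇒ 5765998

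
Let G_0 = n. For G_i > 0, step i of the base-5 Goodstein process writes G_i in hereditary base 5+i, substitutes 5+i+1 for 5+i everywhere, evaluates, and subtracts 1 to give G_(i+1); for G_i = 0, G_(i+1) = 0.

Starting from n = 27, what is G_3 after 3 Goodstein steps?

27 —HB5→ 5^2 + 2 —bump→ 6^2 + 2 = 38 —(−1)→ 37
37 —HB6→ 6^2 + 1 —bump→ 7^2 + 1 = 50 —(−1)→ 49
49 —HB7→ 7^2 —bump→ 8^2 = 64 —(−1)→ 63
63 —HB8→ 7·8 + 7 —bump→ 7·9 + 7 = 70 —(−1)→ 69

63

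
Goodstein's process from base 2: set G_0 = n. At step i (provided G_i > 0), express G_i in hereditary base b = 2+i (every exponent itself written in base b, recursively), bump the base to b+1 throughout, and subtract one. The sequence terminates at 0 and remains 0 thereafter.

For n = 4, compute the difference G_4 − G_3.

23

base 2: 4 = 2^2; at 3: 3^3 = 27; next = 26
base 3: 26 = 2·3^2 + 2·3 + 2; at 4: 2·4^2 + 2·4 + 2 = 42; next = 41
base 4: 41 = 2·4^2 + 2·4 + 1; at 5: 2·5^2 + 2·5 + 1 = 61; next = 60
base 5: 60 = 2·5^2 + 2·5; at 6: 2·6^2 + 2·6 = 84; next = 83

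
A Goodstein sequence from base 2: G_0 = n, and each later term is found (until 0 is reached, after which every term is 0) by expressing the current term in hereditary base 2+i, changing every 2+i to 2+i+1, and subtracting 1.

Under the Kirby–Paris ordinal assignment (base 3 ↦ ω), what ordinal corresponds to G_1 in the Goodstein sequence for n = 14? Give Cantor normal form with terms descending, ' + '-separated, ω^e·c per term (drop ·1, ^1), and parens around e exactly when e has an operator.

ω^(ω + 1) + ω^ω + 2

14 —HB2→ 2^(2 + 1) + 2^2 + 2 —bump→ 3^(3 + 1) + 3^3 + 3 = 111 —(−1)→ 110
110 —HB3→ 3^(3 + 1) + 3^3 + 2 —bump→ 4^(4 + 1) + 4^4 + 2 = 1282 —(−1)→ 1281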